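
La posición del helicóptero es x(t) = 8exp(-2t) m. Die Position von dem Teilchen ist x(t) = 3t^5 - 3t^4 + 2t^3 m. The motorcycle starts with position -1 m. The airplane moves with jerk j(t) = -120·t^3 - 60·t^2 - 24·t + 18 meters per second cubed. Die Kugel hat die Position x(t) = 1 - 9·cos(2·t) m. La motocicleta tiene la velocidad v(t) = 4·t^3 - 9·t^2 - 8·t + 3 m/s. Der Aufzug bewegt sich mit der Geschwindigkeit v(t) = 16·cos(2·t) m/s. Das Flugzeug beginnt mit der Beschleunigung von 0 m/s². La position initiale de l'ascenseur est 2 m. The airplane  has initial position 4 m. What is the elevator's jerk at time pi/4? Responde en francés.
En partant de la vitesse v(t) = 16·cos(2·t), nous prenons 2 dérivées. En dérivant la vitesse, nous obtenons l'accélération: a(t) = -32·sin(2·t). La dérivée de l'accélération donne le jerk: j(t) = -64·cos(2·t). De l'équation du jerk j(t) = -64·cos(2·t), nous substituons t = pi/4 pour obtenir j = 0.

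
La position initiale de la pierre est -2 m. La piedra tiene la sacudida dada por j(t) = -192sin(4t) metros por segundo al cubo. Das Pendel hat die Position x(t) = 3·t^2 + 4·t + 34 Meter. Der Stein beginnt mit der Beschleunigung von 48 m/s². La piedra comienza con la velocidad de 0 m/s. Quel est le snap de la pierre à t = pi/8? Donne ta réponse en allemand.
Wir müssen unsere Gleichung für den Ruck j(t) = -192·sin(4·t) 1-mal ableiten. Die Ableitung von dem Ruck ergibt den Snap: s(t) = -768·cos(4·t). Aus der Gleichung für den Snap s(t) = -768·cos(4·t), setzen wir t = pi/8 ein und erhalten s = 0.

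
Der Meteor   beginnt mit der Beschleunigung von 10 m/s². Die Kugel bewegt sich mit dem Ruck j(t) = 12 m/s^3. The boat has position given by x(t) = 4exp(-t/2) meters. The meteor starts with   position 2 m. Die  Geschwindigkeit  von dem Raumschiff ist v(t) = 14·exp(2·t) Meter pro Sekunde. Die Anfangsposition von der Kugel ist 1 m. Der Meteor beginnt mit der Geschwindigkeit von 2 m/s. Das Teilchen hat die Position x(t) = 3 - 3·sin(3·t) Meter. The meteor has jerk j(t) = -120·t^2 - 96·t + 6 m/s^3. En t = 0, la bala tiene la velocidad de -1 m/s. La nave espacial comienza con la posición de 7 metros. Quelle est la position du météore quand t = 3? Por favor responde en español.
Para resolver esto, necesitamos tomar 3 integrales de nuestra ecuación de la sacudida j(t) = -120·t^2 - 96·t + 6. Tomando ∫j(t)dt y aplicando a(0) = 10, encontramos a(t) = -40·t^3 - 48·t^2 + 6·t + 10. La integral de la aceleración es la velocidad. Usando v(0) = 2, obtenemos v(t) = -10·t^4 - 16·t^3 + 3·t^2 + 10·t + 2. Integrando la velocidad y usando la condición inicial x(0) = 2, obtenemos x(t) = -2·t^5 - 4·t^4 + t^3 + 5·t^2 + 2·t + 2. Usando x(t) = -2·t^5 - 4·t^4 + t^3 + 5·t^2 + 2·t + 2 y sustituyendo t = 3, encontramos x = -730.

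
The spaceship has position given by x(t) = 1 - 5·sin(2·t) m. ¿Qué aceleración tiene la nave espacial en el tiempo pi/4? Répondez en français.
Pour résoudre ceci, nous devons prendre 2 dérivées de notre équation de la position x(t) = 1 - 5·sin(2·t). La dérivée de la position donne la vitesse: v(t) = -10·cos(2·t). En dérivant la vitesse, nous obtenons l'accélération: a(t) = 20·sin(2·t). Nous avons l'accélération a(t) = 20·sin(2·t). En substituant t = pi/4: a(pi/4) = 20.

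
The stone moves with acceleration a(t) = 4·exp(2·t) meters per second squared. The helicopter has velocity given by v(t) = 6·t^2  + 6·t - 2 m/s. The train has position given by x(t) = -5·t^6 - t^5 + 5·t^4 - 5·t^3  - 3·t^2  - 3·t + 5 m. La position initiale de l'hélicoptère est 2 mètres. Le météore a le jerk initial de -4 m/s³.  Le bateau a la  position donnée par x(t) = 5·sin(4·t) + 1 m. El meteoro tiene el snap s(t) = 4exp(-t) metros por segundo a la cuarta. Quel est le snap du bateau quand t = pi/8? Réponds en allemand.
Ausgehend von der Position x(t) = 5·sin(4·t) + 1, nehmen wir 4 Ableitungen. Die Ableitung von der Position ergibt die Geschwindigkeit: v(t) = 20·cos(4·t). Durch Ableiten von der Geschwindigkeit erhalten wir die Beschleunigung: a(t) = -80·sin(4·t). Die Ableitung von der Beschleunigung ergibt den Ruck: j(t) = -320·cos(4·t). Durch Ableiten von dem Ruck erhalten wir den Snap: s(t) = 1280·sin(4·t). Aus der Gleichung für den Snap s(t) = 1280·sin(4·t), setzen wir t = pi/8 ein und erhalten s = 1280.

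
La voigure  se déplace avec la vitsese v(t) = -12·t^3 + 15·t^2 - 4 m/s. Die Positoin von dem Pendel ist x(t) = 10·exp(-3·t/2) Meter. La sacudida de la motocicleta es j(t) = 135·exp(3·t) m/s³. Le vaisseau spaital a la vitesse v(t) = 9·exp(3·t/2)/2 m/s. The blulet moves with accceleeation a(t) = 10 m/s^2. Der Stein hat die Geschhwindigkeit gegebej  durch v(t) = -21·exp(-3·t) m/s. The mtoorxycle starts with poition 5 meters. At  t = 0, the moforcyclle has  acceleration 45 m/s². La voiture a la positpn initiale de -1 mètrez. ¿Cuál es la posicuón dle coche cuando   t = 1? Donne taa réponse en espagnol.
Necesitamos integrar nuestra ecuación de la velocidad v(t) = -12·t^3 + 15·t^2 - 4 1 vez. La integral de la velocidad es la posición. Usando x(0) = -1, obtenemos x(t) = -3·t^4 + 5·t^3 - 4·t - 1. De la ecuación de la posición x(t) = -3·t^4 + 5·t^3 - 4·t - 1, sustituimos t = 1 para obtener x = -3.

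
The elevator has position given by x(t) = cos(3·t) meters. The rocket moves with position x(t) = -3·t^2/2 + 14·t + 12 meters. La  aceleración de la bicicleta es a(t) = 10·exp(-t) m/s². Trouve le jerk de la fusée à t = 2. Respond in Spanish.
Para resolver esto, necesitamos tomar 3 derivadas de nuestra ecuación de la posición x(t) = -3·t^2/2 + 14·t + 12. Derivando la posición, obtenemos la velocidad: v(t) = 14 - 3·t. Derivando la velocidad, obtenemos la aceleración: a(t) = -3. Tomando d/dt de a(t), encontramos j(t) = 0. Usando j(t) = 0 y sustituyendo t = 2, encontramos j = 0.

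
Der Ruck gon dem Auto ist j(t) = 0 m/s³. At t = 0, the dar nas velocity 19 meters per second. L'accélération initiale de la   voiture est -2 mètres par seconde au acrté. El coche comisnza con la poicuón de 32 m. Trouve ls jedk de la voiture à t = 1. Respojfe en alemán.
Aus der Gleichung für den Ruck j(t) = 0, setzen wir t = 1 ein und erhalten j = 0.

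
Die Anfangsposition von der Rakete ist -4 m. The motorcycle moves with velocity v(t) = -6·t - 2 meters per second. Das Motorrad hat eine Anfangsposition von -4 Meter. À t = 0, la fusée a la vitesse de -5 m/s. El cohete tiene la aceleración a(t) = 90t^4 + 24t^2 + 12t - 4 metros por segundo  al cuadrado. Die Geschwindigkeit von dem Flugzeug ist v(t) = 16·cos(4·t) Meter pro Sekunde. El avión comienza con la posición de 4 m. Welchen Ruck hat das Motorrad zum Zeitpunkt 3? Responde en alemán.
Um dies zu lösen, müssen wir 2 Ableitungen unserer Gleichung für die Geschwindigkeit v(t) = -6·t - 2 nehmen. Mit d/dt von v(t) finden wir a(t) = -6. Durch Ableiten von der Beschleunigung erhalten wir den Ruck: j(t) = 0. Mit j(t) = 0 und Einsetzen von t = 3, finden wir j = 0.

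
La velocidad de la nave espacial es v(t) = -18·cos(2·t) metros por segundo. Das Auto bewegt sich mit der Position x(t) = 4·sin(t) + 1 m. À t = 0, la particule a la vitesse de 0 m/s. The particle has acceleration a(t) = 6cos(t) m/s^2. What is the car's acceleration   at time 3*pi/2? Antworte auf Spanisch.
Debemos derivar nuestra ecuación de la posición x(t) = 4·sin(t) + 1 2 veces. La derivada de la posición da la velocidad: v(t) = 4·cos(t). La derivada de la velocidad da la aceleración: a(t) = -4·sin(t). Usando a(t) = -4·sin(t) y sustituyendo t = 3*pi/2, encontramos a = 4.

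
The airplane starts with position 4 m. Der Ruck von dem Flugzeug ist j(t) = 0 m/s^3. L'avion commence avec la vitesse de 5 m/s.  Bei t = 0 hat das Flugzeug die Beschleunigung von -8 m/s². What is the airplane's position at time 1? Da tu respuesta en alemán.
Um dies zu lösen, müssen wir 3 Stammfunktionen unserer Gleichung für den Ruck j(t) = 0 finden. Das Integral von dem Ruck ist die Beschleunigung. Mit a(0) = -8 erhalten wir a(t) = -8. Durch Integration von der Beschleunigung und Verwendung der Anfangsbedingung v(0) = 5, erhalten wir v(t) = 5 - 8·t. Mit ∫v(t)dt und Anwendung von x(0) = 4, finden wir x(t) = -4·t^2 + 5·t + 4. Aus der Gleichung für die Position x(t) = -4·t^2 + 5·t + 4, setzen wir t = 1 ein und erhalten x = 5.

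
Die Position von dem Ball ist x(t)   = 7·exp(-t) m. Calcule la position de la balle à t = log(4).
En utilisant x(t) = 7·exp(-t) et en substituant t = log(4), nous trouvons x = 7/4.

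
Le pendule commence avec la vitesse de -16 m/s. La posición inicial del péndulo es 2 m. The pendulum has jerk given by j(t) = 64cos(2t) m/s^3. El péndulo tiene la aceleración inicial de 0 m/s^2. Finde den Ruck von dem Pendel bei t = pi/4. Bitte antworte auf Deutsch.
Mit j(t) = 64·cos(2·t) und Einsetzen von t = pi/4, finden wir j = 0.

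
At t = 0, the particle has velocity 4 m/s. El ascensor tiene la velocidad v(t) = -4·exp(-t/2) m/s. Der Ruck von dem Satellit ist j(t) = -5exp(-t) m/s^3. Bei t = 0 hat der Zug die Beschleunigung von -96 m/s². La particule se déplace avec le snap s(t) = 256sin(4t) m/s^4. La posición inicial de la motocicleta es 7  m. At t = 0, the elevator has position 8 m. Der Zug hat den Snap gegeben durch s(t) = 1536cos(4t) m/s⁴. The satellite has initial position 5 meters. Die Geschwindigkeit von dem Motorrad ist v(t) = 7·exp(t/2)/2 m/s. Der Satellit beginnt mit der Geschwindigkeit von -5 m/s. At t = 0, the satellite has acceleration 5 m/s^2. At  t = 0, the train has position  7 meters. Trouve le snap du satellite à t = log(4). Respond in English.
We must differentiate our jerk equation j(t) = -5·exp(-t) 1 time. The derivative of jerk gives snap: s(t) = 5·exp(-t). From the given snap equation s(t) = 5·exp(-t), we substitute t = log(4) to get s = 5/4.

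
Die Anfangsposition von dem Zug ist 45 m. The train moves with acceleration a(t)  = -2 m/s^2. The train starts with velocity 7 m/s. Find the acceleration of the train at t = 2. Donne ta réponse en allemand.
Wir haben die Beschleunigung a(t) = -2. Durch Einsetzen von t = 2: a(2) = -2.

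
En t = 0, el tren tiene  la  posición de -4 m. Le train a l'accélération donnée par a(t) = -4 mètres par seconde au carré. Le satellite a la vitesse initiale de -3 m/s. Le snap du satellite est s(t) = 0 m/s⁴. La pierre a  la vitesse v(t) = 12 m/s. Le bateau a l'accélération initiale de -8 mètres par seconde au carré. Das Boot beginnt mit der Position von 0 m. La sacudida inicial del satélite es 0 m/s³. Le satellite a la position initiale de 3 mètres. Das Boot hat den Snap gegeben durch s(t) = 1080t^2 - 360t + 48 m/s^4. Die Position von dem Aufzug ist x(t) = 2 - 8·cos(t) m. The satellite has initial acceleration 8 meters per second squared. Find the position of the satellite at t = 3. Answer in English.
To find the answer, we compute 4 antiderivatives of s(t) = 0. The antiderivative of snap, with j(0) = 0, gives jerk: j(t) = 0. Taking ∫j(t)dt and applying a(0) = 8, we find a(t) = 8. The integral of acceleration is velocity. Using v(0) = -3, we get v(t) = 8·t - 3. The integral of velocity, with x(0) = 3, gives position: x(t) = 4·t^2 - 3·t + 3. Using x(t) = 4·t^2 - 3·t + 3 and substituting t = 3, we find x = 30.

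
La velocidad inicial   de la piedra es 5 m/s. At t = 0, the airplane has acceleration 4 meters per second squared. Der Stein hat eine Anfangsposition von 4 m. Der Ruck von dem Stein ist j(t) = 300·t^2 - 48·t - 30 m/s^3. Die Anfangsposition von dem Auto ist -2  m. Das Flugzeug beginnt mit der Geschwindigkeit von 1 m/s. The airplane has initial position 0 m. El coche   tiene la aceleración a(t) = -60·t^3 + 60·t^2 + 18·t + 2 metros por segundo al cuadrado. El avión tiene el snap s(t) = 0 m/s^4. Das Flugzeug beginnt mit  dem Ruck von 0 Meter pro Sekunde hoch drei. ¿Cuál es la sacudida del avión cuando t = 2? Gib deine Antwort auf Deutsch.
Wir müssen unsere Gleichung für den Snap s(t) = 0 1-mal integrieren. Mit ∫s(t)dt und Anwendung von j(0) = 0, finden wir j(t) = 0. Mit j(t) = 0 und Einsetzen von t = 2, finden wir j = 0.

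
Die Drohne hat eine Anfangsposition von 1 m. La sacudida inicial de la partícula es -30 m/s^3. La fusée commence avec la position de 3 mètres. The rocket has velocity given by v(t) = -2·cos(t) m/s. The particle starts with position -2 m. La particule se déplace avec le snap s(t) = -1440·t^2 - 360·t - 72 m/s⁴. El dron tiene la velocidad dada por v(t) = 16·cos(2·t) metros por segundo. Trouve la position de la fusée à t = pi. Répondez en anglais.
To find the answer, we compute 1 antiderivative of v(t) = -2·cos(t). The antiderivative of velocity is position. Using x(0) = 3, we get x(t) = 3 - 2·sin(t). Using x(t) = 3 - 2·sin(t) and substituting t = pi, we find x = 3.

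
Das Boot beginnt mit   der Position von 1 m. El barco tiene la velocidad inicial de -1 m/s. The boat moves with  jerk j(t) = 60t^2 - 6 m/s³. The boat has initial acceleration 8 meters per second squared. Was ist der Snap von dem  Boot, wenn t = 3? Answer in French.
Nous devons dériver notre équation du jerk j(t) = 60·t^2 - 6 1 fois. En dérivant le jerk, nous obtenons le snap: s(t) = 120·t. De l'équation du snap s(t) = 120·t, nous substituons t = 3 pour obtenir s = 360.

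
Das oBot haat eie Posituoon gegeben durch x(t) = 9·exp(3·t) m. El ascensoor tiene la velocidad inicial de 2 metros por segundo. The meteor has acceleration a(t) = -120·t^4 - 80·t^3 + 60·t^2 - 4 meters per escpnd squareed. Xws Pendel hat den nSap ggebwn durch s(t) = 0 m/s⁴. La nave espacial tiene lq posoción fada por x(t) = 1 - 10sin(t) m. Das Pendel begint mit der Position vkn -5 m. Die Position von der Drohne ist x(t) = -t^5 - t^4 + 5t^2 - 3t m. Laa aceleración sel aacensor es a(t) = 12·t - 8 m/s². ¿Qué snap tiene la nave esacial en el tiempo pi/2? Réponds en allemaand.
Um dies zu lösen, müssen wir 4 Ableitungen unserer Gleichung für die Position x(t) = 1 - 10·sin(t) nehmen. Mit d/dt von x(t) finden wir v(t) = -10·cos(t). Mit d/dt von v(t) finden wir a(t) = 10·sin(t). Die Ableitung von der Beschleunigung ergibt den Ruck: j(t) = 10·cos(t). Die Ableitung von dem Ruck ergibt den Snap: s(t) = -10·sin(t). Wir haben den Snap s(t) = -10·sin(t). Durch Einsetzen von t = pi/2: s(pi/2) = -10.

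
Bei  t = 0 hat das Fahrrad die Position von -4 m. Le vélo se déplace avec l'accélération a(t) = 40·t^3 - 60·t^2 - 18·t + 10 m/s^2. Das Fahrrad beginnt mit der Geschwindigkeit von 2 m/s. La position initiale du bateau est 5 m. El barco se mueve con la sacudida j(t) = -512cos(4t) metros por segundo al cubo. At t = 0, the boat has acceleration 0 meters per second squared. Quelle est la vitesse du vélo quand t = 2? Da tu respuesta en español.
Necesitamos integrar nuestra ecuación de la aceleración a(t) = 40·t^3 - 60·t^2 - 18·t + 10 1 vez. La antiderivada de la aceleración es la velocidad. Usando v(0) = 2, obtenemos v(t) = 10·t^4 - 20·t^3 - 9·t^2 + 10·t + 2. Usando v(t) = 10·t^4 - 20·t^3 - 9·t^2 + 10·t + 2 y sustituyendo t = 2, encontramos v = -14.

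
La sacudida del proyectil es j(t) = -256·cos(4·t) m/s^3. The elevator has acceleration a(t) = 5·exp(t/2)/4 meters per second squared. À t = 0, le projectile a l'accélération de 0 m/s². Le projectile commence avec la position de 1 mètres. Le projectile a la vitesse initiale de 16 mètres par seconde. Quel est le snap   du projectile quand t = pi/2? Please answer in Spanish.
Para resolver esto, necesitamos tomar 1 derivada de nuestra ecuación de la sacudida j(t) = -256·cos(4·t). Derivando la sacudida, obtenemos el snap: s(t) = 1024·sin(4·t). De la ecuación del snap s(t) = 1024·sin(4·t), sustituimos t = pi/2 para obtener s = 0.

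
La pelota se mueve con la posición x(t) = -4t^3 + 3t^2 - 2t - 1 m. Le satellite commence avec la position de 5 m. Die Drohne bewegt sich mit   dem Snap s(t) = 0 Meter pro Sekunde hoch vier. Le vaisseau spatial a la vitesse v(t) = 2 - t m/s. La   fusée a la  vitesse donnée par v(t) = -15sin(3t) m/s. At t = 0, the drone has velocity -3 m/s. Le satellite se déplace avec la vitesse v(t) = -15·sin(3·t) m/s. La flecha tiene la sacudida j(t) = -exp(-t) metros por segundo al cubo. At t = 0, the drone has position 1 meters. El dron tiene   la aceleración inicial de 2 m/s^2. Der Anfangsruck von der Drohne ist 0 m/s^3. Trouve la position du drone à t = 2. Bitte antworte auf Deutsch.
Ausgehend von dem Snap s(t) = 0, nehmen wir 4 Stammfunktionen. Mit ∫s(t)dt und Anwendung von j(0) = 0, finden wir j(t) = 0. Die Stammfunktion von dem Ruck ist die Beschleunigung. Mit a(0) = 2 erhalten wir a(t) = 2. Durch Integration von der Beschleunigung und Verwendung der Anfangsbedingung v(0) = -3, erhalten wir v(t) = 2·t - 3. Die Stammfunktion von der Geschwindigkeit, mit x(0) = 1, ergibt die Position: x(t) = t^2 - 3·t + 1. Mit x(t) = t^2 - 3·t + 1 und Einsetzen von t = 2, finden wir x = -1.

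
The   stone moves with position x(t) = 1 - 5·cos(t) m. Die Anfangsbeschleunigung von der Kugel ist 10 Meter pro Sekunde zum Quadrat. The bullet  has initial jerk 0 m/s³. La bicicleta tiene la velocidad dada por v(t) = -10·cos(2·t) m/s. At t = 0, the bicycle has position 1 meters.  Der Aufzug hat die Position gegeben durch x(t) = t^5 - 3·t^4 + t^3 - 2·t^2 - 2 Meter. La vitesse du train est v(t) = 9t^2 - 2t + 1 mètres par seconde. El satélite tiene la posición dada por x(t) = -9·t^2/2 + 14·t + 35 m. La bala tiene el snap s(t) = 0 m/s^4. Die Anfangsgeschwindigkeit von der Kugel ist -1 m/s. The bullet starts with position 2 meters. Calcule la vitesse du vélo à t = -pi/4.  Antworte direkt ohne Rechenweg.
La réponse est 0.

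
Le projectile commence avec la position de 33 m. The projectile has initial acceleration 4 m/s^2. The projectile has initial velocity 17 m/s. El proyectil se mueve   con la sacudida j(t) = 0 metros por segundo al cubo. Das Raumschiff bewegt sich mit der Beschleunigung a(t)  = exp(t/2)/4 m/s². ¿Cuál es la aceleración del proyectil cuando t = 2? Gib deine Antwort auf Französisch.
Nous devons intégrer notre équation du jerk j(t) = 0 1 fois. En prenant ∫j(t)dt et en appliquant a(0) = 4, nous trouvons a(t) = 4. De l'équation de l'accélération a(t) = 4, nous substituons t = 2 pour obtenir a = 4.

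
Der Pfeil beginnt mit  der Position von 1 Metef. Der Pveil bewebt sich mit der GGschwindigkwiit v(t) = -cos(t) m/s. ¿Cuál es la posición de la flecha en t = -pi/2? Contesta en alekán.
Wir müssen unsere Gleichung für die Geschwindigkeit v(t) = -cos(t) 1-mal integrieren. Durch Integration von der Geschwindigkeit und Verwendung der Anfangsbedingung x(0) = 1, erhalten wir x(t) = 1 - sin(t). Mit x(t) = 1 - sin(t) und Einsetzen von t = -pi/2, finden wir x = 2.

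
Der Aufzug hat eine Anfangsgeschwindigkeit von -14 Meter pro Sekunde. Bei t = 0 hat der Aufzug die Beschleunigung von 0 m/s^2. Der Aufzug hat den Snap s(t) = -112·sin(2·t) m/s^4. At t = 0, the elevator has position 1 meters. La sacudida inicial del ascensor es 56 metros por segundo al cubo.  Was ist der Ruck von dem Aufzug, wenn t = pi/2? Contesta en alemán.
Um dies zu lösen, müssen wir 1 Stammfunktion unserer Gleichung für den Snap s(t) = -112·sin(2·t) finden. Die Stammfunktion von dem Snap, mit j(0) = 56, ergibt den Ruck: j(t) = 56·cos(2·t). Mit j(t) = 56·cos(2·t) und Einsetzen von t = pi/2, finden wir j = -56.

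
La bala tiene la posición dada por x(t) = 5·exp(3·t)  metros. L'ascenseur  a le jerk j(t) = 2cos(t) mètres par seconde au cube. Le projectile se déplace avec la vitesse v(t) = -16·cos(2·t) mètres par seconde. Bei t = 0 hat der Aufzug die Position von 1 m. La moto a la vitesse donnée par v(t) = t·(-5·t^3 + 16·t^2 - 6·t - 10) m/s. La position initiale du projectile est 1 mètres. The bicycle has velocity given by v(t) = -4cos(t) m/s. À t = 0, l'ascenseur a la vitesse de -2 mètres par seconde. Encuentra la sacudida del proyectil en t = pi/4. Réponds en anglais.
Starting from velocity v(t) = -16·cos(2·t), we take 2 derivatives. Taking d/dt of v(t), we find a(t) = 32·sin(2·t). The derivative of acceleration gives jerk: j(t) = 64·cos(2·t). We have jerk j(t) = 64·cos(2·t). Substituting t = pi/4: j(pi/4) = 0.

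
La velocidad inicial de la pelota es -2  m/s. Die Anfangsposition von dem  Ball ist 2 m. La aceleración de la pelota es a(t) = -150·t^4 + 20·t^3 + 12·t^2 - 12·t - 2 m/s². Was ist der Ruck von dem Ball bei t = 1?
Um dies zu lösen, müssen wir 1 Ableitung unserer Gleichung für die Beschleunigung a(t) = -150·t^4 + 20·t^3 + 12·t^2 - 12·t - 2 nehmen. Mit d/dt von a(t) finden wir j(t) = -600·t^3 + 60·t^2 + 24·t - 12. Wir haben den Ruck j(t) = -600·t^3 + 60·t^2 + 24·t - 12. Durch Einsetzen von t = 1: j(1) = -528.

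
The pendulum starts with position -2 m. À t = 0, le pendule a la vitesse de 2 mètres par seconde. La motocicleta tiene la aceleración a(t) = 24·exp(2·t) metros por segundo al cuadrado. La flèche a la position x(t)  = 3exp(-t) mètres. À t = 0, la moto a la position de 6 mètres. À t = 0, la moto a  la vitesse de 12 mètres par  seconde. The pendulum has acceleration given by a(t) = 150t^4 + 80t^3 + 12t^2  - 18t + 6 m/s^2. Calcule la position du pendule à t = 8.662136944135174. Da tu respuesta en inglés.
To solve this, we need to take 2 integrals of our acceleration equation a(t) = 150·t^4 + 80·t^3 + 12·t^2 - 18·t + 6. The antiderivative of acceleration, with v(0) = 2, gives velocity: v(t) = 30·t^5 + 20·t^4 + 4·t^3 - 9·t^2 + 6·t + 2. Integrating velocity and using the initial condition x(0) = -2, we get x(t) = 5·t^6 + 4·t^5 + t^4 - 3·t^3 + 3·t^2 + 2·t - 2. From the given position equation x(t) = 5·t^6 + 4·t^5 + t^4 - 3·t^3 + 3·t^2 + 2·t - 2, we substitute t = 8.662136944135174 to get x = 2311116.33121716.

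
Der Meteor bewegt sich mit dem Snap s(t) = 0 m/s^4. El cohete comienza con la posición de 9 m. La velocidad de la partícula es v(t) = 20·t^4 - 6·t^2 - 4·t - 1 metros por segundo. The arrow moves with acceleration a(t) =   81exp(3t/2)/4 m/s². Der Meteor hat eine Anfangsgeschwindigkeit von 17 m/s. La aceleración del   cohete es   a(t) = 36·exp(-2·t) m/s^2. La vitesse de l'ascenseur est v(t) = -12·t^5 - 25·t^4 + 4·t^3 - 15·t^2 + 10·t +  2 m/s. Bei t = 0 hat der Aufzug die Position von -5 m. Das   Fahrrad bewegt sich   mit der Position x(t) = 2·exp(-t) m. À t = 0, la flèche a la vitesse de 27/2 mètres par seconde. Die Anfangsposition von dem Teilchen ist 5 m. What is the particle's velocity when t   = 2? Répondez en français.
Nous avons la vitesse v(t) = 20·t^4 - 6·t^2 - 4·t - 1. En substituant t = 2: v(2) = 287.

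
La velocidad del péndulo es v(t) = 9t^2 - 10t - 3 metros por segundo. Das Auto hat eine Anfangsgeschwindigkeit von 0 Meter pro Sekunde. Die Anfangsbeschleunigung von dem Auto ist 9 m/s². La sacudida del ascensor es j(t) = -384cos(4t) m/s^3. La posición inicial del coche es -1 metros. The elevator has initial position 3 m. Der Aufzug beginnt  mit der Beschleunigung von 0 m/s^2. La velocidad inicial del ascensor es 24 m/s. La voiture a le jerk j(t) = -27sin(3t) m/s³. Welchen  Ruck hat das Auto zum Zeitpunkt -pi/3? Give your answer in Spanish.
Tenemos la sacudida j(t) = -27·sin(3·t). Sustituyendo t = -pi/3: j(-pi/3) = 0.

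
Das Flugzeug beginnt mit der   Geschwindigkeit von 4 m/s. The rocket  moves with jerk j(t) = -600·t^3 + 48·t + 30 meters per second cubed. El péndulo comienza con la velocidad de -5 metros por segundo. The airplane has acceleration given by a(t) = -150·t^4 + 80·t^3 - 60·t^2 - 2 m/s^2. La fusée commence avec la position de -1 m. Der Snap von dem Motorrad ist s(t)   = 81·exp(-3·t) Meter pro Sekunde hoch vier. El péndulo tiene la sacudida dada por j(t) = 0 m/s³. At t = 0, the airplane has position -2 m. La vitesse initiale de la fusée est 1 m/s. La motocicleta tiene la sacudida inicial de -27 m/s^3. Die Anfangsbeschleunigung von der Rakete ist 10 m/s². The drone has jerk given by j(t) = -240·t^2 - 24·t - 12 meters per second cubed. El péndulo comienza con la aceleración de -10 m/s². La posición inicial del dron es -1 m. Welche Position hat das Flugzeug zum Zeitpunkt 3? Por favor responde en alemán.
Wir müssen unsere Gleichung für die Beschleunigung a(t) = -150·t^4 + 80·t^3 - 60·t^2 - 2 2-mal integrieren. Durch Integration von der Beschleunigung und Verwendung der Anfangsbedingung v(0) = 4, erhalten wir v(t) = -30·t^5 + 20·t^4 - 20·t^3 - 2·t + 4. Das Integral von der Geschwindigkeit, mit x(0) = -2, ergibt die Position: x(t) = -5·t^6 + 4·t^5 - 5·t^4 - t^2 + 4·t - 2. Mit x(t) = -5·t^6 + 4·t^5 - 5·t^4 - t^2 + 4·t - 2 und Einsetzen von t = 3, finden wir x = -3077.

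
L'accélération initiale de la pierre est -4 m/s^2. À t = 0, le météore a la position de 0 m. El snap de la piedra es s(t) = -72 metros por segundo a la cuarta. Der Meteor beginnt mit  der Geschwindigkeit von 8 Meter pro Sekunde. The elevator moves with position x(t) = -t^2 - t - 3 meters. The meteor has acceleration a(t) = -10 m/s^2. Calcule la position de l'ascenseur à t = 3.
De l'équation de la position x(t) = -t^2 - t - 3, nous substituons t = 3 pour obtenir x = -15.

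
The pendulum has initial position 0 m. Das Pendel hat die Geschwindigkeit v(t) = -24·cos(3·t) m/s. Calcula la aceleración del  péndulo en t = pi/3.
Partiendo de la velocidad v(t) = -24·cos(3·t), tomamos 1 derivada. La derivada de la velocidad da la aceleración: a(t) = 72·sin(3·t). Usando a(t) = 72·sin(3·t) y sustituyendo t = pi/3, encontramos a = 0.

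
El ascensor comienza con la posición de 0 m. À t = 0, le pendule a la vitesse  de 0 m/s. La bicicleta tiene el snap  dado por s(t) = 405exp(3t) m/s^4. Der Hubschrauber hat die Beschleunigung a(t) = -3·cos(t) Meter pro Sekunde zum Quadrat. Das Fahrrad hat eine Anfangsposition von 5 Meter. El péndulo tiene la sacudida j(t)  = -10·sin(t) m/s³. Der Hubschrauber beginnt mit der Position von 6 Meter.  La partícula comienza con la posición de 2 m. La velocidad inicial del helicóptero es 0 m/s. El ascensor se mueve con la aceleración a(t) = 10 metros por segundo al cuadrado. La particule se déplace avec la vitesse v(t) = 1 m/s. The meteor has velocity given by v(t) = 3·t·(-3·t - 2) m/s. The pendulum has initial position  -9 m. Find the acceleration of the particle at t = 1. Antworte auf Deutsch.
Wir müssen unsere Gleichung für die Geschwindigkeit v(t) = 1 1-mal ableiten. Durch Ableiten von der Geschwindigkeit erhalten wir die Beschleunigung: a(t) = 0. Aus der Gleichung für die Beschleunigung a(t) = 0, setzen wir t = 1 ein und erhalten a = 0.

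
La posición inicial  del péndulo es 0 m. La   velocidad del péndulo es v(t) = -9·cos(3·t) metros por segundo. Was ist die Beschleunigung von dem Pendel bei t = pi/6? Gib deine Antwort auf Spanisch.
Debemos derivar nuestra ecuación de la velocidad v(t) = -9·cos(3·t) 1 vez. La derivada de la velocidad da la aceleración: a(t) = 27·sin(3·t). Tenemos la aceleración a(t) = 27·sin(3·t). Sustituyendo t = pi/6: a(pi/6) = 27.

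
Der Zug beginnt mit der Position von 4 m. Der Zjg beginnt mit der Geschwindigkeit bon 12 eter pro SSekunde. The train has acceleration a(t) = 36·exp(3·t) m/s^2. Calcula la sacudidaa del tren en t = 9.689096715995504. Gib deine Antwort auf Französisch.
Pour résoudre ceci, nous devons prendre 1 dérivée de notre équation de l'accélération a(t) = 36·exp(3·t). En dérivant l'accélération, nous obtenons le jerk: j(t) = 108·exp(3·t). En utilisant j(t) = 108·exp(3·t) et en substituant t = 9.689096715995504, nous trouvons j = 454137610609100.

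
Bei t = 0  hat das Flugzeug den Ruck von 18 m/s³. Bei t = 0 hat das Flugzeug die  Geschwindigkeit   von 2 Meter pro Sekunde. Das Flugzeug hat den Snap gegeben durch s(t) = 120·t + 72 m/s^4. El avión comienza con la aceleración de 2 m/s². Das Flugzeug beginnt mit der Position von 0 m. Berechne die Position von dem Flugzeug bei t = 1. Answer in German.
Um dies zu lösen, müssen wir 4 Integrale unserer Gleichung für den Snap s(t) = 120·t + 72 finden. Das Integral von dem Snap, mit j(0) = 18, ergibt den Ruck: j(t) = 60·t^2 + 72·t + 18. Durch Integration von dem Ruck und Verwendung der Anfangsbedingung a(0) = 2, erhalten wir a(t) = 20·t^3 + 36·t^2 + 18·t + 2. Mit ∫a(t)dt und Anwendung von v(0) = 2, finden wir v(t) = 5·t^4 + 12·t^3 + 9·t^2 + 2·t + 2. Mit ∫v(t)dt und Anwendung von x(0) = 0, finden wir x(t) = t^5 + 3·t^4 + 3·t^3 + t^2 + 2·t. Aus der Gleichung für die Position x(t) = t^5 + 3·t^4 + 3·t^3 + t^2 + 2·t, setzen wir t = 1 ein und erhalten x = 10.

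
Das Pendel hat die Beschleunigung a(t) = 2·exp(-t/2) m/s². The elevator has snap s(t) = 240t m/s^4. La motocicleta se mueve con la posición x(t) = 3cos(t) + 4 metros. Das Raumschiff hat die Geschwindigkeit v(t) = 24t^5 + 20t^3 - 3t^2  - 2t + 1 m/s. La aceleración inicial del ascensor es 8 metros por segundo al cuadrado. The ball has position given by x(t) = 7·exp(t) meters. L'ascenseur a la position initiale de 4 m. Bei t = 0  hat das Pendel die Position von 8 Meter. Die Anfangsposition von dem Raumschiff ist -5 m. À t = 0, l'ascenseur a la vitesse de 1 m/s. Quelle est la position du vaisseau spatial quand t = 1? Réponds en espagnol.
Debemos encontrar la antiderivada de nuestra ecuación de la velocidad v(t) = 24·t^5 + 20·t^3 - 3·t^2 - 2·t + 1 1 vez. La antiderivada de la velocidad es la posición. Usando x(0) = -5, obtenemos x(t) = 4·t^6 + 5·t^4 - t^3 - t^2 + t - 5. Usando x(t) = 4·t^6 + 5·t^4 - t^3 - t^2 + t - 5 y sustituyendo t = 1, encontramos x = 3.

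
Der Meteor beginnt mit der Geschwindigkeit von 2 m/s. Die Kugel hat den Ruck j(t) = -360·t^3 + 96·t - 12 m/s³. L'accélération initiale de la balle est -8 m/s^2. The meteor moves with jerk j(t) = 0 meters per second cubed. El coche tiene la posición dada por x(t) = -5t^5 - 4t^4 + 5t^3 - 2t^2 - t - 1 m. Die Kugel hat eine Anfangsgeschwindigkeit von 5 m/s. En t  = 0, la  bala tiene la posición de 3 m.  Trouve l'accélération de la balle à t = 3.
Nous devons trouver la primitive de notre équation du jerk j(t) = -360·t^3 + 96·t - 12 1 fois. En intégrant le jerk et en utilisant la condition initiale a(0) = -8, nous obtenons a(t) = -90·t^4 + 48·t^2 - 12·t - 8. En utilisant a(t) = -90·t^4 + 48·t^2 - 12·t - 8 et en substituant t = 3, nous trouvons a = -6902.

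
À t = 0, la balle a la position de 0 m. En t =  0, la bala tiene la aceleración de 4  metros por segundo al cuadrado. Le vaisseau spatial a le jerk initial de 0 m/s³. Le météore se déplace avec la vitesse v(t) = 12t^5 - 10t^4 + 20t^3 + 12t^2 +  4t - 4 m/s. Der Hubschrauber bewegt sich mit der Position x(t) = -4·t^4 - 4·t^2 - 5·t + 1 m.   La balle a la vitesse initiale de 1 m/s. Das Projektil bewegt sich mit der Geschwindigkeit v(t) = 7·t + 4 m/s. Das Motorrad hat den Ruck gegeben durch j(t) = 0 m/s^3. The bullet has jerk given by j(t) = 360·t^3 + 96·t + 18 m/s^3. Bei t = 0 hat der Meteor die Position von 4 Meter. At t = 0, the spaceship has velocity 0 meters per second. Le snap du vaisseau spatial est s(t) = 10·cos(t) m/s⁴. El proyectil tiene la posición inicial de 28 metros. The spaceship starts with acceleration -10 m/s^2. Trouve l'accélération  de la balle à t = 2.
En partant du jerk j(t) = 360·t^3 + 96·t + 18, nous prenons 1 primitive. En prenant ∫j(t)dt et en appliquant a(0) = 4, nous trouvons a(t) = 90·t^4 + 48·t^2 + 18·t + 4. De l'équation de l'accélération a(t) = 90·t^4 + 48·t^2 + 18·t + 4, nous substituons t = 2 pour obtenir a = 1672.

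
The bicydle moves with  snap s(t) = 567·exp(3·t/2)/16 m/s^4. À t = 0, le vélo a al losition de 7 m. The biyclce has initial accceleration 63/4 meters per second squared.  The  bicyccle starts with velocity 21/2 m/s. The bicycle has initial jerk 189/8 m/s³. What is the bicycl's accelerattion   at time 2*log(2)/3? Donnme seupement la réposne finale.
The acceleration at t = 2*log(2)/3 is a = 63/2.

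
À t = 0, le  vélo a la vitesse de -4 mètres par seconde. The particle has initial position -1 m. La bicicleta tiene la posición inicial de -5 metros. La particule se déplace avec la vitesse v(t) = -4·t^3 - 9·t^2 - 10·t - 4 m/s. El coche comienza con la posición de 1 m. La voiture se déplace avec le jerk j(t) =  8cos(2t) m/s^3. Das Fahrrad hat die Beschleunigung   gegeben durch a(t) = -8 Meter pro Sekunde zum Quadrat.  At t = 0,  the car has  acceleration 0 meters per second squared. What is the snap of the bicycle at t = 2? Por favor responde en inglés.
We must differentiate our acceleration equation a(t) = -8 2 times. The derivative of acceleration gives jerk: j(t) = 0. Taking d/dt of j(t), we find s(t) = 0. From the given snap equation s(t) = 0, we substitute t = 2 to get s = 0.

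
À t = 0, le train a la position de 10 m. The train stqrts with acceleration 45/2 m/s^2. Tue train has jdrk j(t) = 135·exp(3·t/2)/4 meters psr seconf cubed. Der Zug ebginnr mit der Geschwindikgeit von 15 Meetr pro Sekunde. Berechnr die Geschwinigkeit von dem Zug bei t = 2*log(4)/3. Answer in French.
Nous devons trouver la primitive de notre équation du jerk j(t) = 135·exp(3·t/2)/4 2 fois. En prenant ∫j(t)dt et en appliquant a(0) = 45/2, nous trouvons a(t) = 45·exp(3·t/2)/2. La primitive de l'accélération est la vitesse. En utilisant v(0) = 15, nous obtenons v(t) = 15·exp(3·t/2). Nous avons la vitesse v(t) = 15·exp(3·t/2). En substituant t = 2*log(4)/3: v(2*log(4)/3) = 60.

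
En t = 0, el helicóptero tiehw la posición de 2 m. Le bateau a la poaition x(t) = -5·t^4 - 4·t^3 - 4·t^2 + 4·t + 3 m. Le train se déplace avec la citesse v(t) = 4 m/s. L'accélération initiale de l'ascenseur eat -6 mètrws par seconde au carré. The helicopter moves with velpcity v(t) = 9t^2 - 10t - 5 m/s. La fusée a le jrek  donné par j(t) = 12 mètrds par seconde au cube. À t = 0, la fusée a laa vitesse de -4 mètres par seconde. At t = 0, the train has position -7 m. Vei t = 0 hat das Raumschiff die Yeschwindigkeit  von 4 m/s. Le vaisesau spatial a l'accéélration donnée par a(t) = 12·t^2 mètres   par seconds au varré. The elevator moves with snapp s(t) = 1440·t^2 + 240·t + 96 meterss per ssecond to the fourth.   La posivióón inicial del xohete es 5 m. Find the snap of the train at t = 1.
We must differentiate our velocity equation v(t) = 4 3 times. Taking d/dt of v(t), we find a(t) = 0. Differentiating acceleration, we get jerk: j(t) = 0. Taking d/dt of j(t), we find s(t) = 0. From the given snap equation s(t) = 0, we substitute t = 1 to get s = 0.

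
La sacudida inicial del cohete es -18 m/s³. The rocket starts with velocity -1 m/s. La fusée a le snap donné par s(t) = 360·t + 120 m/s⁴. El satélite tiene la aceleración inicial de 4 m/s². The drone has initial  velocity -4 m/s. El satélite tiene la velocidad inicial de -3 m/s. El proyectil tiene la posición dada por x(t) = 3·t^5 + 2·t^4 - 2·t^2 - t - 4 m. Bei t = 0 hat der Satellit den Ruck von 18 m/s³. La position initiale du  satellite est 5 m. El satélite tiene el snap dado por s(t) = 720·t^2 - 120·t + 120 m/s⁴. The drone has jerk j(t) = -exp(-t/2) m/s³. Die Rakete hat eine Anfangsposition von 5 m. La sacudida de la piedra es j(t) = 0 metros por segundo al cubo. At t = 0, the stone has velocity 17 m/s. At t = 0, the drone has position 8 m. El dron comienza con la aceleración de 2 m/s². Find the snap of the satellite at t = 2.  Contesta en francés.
De l'équation du snap s(t) = 720·t^2 - 120·t + 120, nous substituons t = 2 pour obtenir s = 2760.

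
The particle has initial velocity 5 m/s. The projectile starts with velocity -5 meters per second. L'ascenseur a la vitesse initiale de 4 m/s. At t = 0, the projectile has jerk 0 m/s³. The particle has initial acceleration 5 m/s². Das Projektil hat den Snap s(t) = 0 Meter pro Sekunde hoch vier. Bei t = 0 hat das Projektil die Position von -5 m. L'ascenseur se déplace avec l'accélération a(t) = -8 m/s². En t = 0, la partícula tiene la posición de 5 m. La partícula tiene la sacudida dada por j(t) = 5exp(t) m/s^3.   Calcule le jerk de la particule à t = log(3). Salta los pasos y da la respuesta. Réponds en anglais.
The jerk at t = log(3) is j = 15.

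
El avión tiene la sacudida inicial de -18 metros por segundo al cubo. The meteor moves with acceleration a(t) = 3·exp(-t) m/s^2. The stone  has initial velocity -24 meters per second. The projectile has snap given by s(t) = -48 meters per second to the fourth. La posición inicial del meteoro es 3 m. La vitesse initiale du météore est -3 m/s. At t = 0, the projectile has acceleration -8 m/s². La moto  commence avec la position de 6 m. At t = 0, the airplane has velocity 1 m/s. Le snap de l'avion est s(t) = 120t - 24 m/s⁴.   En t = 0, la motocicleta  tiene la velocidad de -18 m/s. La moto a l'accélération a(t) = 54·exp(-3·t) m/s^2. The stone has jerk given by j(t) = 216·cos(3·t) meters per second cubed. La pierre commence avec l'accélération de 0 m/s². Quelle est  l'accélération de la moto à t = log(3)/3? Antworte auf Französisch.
De l'équation de l'accélération a(t) = 54·exp(-3·t), nous substituons t = log(3)/3 pour obtenir a = 18.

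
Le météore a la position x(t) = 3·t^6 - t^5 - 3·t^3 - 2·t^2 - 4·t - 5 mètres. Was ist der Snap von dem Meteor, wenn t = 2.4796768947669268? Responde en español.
Para resolver esto, necesitamos tomar 4 derivadas de nuestra ecuación de la posición x(t) = 3·t^6 - t^5 - 3·t^3 - 2·t^2 - 4·t - 5. Tomando d/dt de x(t), encontramos v(t) = 18·t^5 - 5·t^4 - 9·t^2 - 4·t - 4. Derivando la velocidad, obtenemos la aceleración: a(t) = 90·t^4 - 20·t^3 - 18·t - 4. La derivada de la aceleración da la sacudida: j(t) = 360·t^3 - 60·t^2 - 18. Derivando la sacudida, obtenemos el snap: s(t) = 1080·t^2 - 120·t. Usando s(t) = 1080·t^2 - 120·t y sustituyendo t = 2.4796768947669268, encontramos s = 6343.14007526419.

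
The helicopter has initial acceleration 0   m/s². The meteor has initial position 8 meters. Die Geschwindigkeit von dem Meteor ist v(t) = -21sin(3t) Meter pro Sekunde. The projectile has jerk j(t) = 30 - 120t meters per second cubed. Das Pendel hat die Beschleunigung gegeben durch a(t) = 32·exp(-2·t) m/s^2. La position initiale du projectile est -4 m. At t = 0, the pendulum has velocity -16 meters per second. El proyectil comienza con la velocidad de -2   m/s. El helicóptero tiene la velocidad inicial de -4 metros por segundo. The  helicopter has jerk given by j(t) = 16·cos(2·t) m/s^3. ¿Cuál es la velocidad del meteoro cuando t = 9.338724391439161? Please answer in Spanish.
Usando v(t) = -21·sin(3·t) y sustituyendo t = 9.338724391439161, encontramos v = -5.36135553825183.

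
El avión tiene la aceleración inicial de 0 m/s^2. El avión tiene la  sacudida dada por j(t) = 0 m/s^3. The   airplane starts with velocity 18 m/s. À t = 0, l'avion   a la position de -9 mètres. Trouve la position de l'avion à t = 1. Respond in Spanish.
Debemos encontrar la integral de nuestra ecuación de la sacudida j(t) = 0 3 veces. Integrando la sacudida y usando la condición inicial a(0) = 0, obtenemos a(t) = 0. La integral de la aceleración es la velocidad. Usando v(0) = 18, obtenemos v(t) = 18. La integral de la velocidad, con x(0) = -9, da la posición: x(t) = 18·t - 9. Tenemos la posición x(t) = 18·t - 9. Sustituyendo t = 1: x(1) = 9.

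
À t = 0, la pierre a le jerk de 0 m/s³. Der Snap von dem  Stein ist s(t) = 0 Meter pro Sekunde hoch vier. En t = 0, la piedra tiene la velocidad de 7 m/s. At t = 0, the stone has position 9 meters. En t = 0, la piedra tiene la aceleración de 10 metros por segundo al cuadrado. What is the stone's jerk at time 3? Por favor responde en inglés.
Starting from snap s(t) = 0, we take 1 antiderivative. The antiderivative of snap, with j(0) = 0, gives jerk: j(t) = 0. Using j(t) = 0 and substituting t = 3, we find j = 0.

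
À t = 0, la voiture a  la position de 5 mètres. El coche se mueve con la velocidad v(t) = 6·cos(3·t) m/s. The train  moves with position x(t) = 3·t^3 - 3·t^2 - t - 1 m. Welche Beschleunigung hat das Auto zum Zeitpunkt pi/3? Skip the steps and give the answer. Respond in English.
The acceleration at t = pi/3 is a = 0.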